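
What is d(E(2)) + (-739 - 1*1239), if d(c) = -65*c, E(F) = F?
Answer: -2108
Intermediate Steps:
d(E(2)) + (-739 - 1*1239) = -65*2 + (-739 - 1*1239) = -130 + (-739 - 1239) = -130 - 1978 = -2108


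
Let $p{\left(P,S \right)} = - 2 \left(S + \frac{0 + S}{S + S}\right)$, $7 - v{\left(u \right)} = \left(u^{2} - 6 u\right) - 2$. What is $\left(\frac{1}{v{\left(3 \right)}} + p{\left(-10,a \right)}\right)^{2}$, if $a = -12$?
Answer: $\frac{172225}{324} \approx 531.56$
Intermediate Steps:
$v{\left(u \right)} = 9 - u^{2} + 6 u$ ($v{\left(u \right)} = 7 - \left(\left(u^{2} - 6 u\right) - 2\right) = 7 - \left(-2 + u^{2} - 6 u\right) = 7 + \left(2 - u^{2} + 6 u\right) = 9 - u^{2} + 6 u$)
$p{\left(P,S \right)} = -1 - 2 S$ ($p{\left(P,S \right)} = - 2 \left(S + \frac{S}{2 S}\right) = - 2 \left(S + S \frac{1}{2 S}\right) = - 2 \left(S + \frac{1}{2}\right) = - 2 \left(\frac{1}{2} + S\right) = -1 - 2 S$)
$\left(\frac{1}{v{\left(3 \right)}} + p{\left(-10,a \right)}\right)^{2} = \left(\frac{1}{9 - 3^{2} + 6 \cdot 3} - -23\right)^{2} = \left(\frac{1}{9 - 9 + 18} + \left(-1 + 24\right)\right)^{2} = \left(\frac{1}{9 - 9 + 18} + 23\right)^{2} = \left(\frac{1}{18} + 23\right)^{2} = \left(\frac{415}{18}\right)^{2} = \frac{172225}{324}$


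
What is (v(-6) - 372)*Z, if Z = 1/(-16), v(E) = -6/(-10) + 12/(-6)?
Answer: 1867/80 ≈ 23.337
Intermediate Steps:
v(E) = -7/5 (v(E) = -6*(-1/10) + 12*(-1/6) = 3/5 - 2 = -7/5)
Z = -1/16 ≈ -0.062500
(v(-6) - 372)*Z = (-7/5 - 372)*(-1/16) = -1867/5*(-1/16) = 1867/80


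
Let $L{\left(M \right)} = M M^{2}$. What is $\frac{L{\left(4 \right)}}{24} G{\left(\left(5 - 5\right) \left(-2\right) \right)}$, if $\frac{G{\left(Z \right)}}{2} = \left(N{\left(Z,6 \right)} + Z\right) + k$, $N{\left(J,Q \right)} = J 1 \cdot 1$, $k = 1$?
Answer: $\frac{16}{3} \approx 5.3333$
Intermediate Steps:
$L{\left(M \right)} = M^{3}$
$N{\left(J,Q \right)} = J$ ($N{\left(J,Q \right)} = J 1 = J$)
$G{\left(Z \right)} = 2 + 4 Z$ ($G{\left(Z \right)} = 2 \left(\left(Z + Z\right) + 1\right) = 2 \left(2 Z + 1\right) = 2 \left(1 + 2 Z\right) = 2 + 4 Z$)
$\frac{L{\left(4 \right)}}{24} G{\left(\left(5 - 5\right) \left(-2\right) \right)} = \frac{4^{3}}{24} \left(2 + 4 \left(5 - 5\right) \left(-2\right)\right) = 64 \cdot \frac{1}{24} \left(2 + 4 \cdot 0 \left(-2\right)\right) = \frac{8 \left(2 + 4 \cdot 0\right)}{3} = \frac{8 \left(2 + 0\right)}{3} = \frac{8}{3} \cdot 2 = \frac{16}{3}$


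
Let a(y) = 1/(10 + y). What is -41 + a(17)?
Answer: -1106/27 ≈ -40.963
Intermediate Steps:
-41 + a(17) = -41 + 1/(10 + 17) = -41 + 1/27 = -1106/27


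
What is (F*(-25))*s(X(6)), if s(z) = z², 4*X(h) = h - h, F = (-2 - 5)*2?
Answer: 0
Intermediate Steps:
F = -14 (F = -7*2 = -14)
X(h) = 0 (X(h) = (h - h)/4 = (¼)*0 = 0)
(F*(-25))*s(X(6)) = -14*(-25)*0² = 350*0 = 0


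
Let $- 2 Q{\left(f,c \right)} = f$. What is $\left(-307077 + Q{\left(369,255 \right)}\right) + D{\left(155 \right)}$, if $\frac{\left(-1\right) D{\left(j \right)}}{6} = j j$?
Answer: $- \frac{902823}{2} \approx -4.5141 \cdot 10^{5}$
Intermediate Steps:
$Q{\left(f,c \right)} = - \frac{f}{2}$
$D{\left(j \right)} = - 6 j^{2}$ ($D{\left(j \right)} = - 6 j j = - 6 j^{2}$)
$\left(-307077 + Q{\left(369,255 \right)}\right) + D{\left(155 \right)} = \left(-307077 - \frac{369}{2}\right) - 6 \cdot 155^{2} = \left(-307077 - \frac{369}{2}\right) - 144150 = - \frac{614523}{2} - 144150 = - \frac{902823}{2}$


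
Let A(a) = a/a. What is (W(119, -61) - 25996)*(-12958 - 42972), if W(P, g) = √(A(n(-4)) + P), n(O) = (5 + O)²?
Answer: 1453956280 - 111860*√30 ≈ 1.4533e+9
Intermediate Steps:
A(a) = 1
W(P, g) = √(1 + P)
(W(119, -61) - 25996)*(-12958 - 42972) = (√(1 + 119) - 25996)*(-12958 - 42972) = (√120 - 25996)*(-55930) = (2*√30 - 25996)*(-55930) = (-25996 + 2*√30)*(-55930) = 1453956280 - 111860*√30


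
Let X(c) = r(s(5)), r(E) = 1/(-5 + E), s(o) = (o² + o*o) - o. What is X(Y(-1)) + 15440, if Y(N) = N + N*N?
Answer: 617601/40 ≈ 15440.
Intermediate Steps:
s(o) = -o + 2*o² (s(o) = (o² + o²) - o = 2*o² - o = -o + 2*o²)
Y(N) = N + N²
X(c) = 1/40 (X(c) = 1/(-5 + 5*(-1 + 2*5)) = 1/(-5 + 5*(-1 + 10)) = 1/(-5 + 5*9) = 1/(-5 + 45) = 1/40)
X(Y(-1)) + 15440 = 1/40 + 15440 = 617601/40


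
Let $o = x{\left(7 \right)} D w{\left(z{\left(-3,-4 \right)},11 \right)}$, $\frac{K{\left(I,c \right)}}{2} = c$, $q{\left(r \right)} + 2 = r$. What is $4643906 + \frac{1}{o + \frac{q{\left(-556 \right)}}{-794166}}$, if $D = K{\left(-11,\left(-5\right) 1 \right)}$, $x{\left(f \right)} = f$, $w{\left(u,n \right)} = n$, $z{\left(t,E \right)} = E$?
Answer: $\frac{473297040375201}{101917877} \approx 4.6439 \cdot 10^{6}$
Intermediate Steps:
$q{\left(r \right)} = -2 + r$
$K{\left(I,c \right)} = 2 c$
$D = -10$ ($D = 2 \left(\left(-5\right) 1\right) = 2 \left(-5\right) = -10$)
$o = -770$ ($o = 7 \left(-10\right) 11 = \left(-70\right) 11 = -770$)
$4643906 + \frac{1}{o + \frac{q{\left(-556 \right)}}{-794166}} = 4643906 + \frac{1}{-770 + \frac{-2 - 556}{-794166}} = 4643906 + \frac{1}{-770 - - \frac{93}{132361}} = 4643906 + \frac{1}{-770 + \frac{93}{132361}} = 4643906 + \frac{1}{- \frac{101917877}{132361}} = 4643906 - \frac{132361}{101917877} = \frac{473297040375201}{101917877}$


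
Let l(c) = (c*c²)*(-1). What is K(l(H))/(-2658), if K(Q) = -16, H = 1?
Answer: 8/1329 ≈ 0.0060196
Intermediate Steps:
l(c) = -c³ (l(c) = c³*(-1) = -c³)
K(l(H))/(-2658) = -16/(-2658) = -16*(-1/2658) = 8/1329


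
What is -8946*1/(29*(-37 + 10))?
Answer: 994/87 ≈ 11.425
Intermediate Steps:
-8946*1/(29*(-37 + 10)) = -8946/((-27*29)) = -8946/(-783) = -8946*(-1/783) = 994/87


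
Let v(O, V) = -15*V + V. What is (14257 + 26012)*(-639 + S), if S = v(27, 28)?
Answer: -41517339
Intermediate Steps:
v(O, V) = -14*V
S = -392 (S = -14*28 = -392)
(14257 + 26012)*(-639 + S) = (14257 + 26012)*(-639 - 392) = 40269*(-1031) = -41517339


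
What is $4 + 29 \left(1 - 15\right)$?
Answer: $-402$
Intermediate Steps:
$4 + 29 \left(1 - 15\right) = 4 + 29 \left(-14\right) = 4 - 406 = -402$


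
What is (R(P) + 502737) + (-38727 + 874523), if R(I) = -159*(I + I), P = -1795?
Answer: 1909343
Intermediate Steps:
R(I) = -318*I
(R(P) + 502737) + (-38727 + 874523) = (-318*(-1795) + 502737) + (-38727 + 874523) = (570810 + 502737) + 835796 = 1073547 + 835796 = 1909343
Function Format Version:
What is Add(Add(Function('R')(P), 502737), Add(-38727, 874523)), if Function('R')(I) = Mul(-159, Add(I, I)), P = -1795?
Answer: 1909343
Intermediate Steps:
Function('R')(I) = Mul(-318, I) (Function('R')(I) = Mul(-159, Mul(2, I)) = Mul(-318, I))
Add(Add(Function('R')(P), 502737), Add(-38727, 874523)) = Add(Add(Mul(-318, -1795), 502737), Add(-38727, 874523)) = Add(Add(570810, 502737), 835796) = Add(1073547, 835796) = 1909343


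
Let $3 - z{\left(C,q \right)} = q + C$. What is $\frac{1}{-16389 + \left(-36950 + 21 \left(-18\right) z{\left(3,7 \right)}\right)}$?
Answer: $- \frac{1}{50693} \approx -1.9727 \cdot 10^{-5}$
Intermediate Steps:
$z{\left(C,q \right)} = 3 - C - q$ ($z{\left(C,q \right)} = 3 - \left(q + C\right) = 3 - \left(C + q\right) = 3 - C - q$)
$\frac{1}{-16389 + \left(-36950 + 21 \left(-18\right) z{\left(3,7 \right)}\right)} = \frac{1}{-16389 - \left(36950 - 21 \left(-18\right) \left(3 - 3 - 7\right)\right)} = \frac{1}{-16389 - \left(36950 + 378 \left(3 - 3 - 7\right)\right)} = \frac{1}{-16389 - 34304} = \frac{1}{-50693} = - \frac{1}{50693}$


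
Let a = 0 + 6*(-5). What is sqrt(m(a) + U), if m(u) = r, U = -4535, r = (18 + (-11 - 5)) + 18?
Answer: I*sqrt(4515) ≈ 67.194*I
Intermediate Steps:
a = -30 (a = 0 - 30 = -30)
r = 20 (r = (18 - 16) + 18 = 2 + 18 = 20)
m(u) = 20
sqrt(m(a) + U) = sqrt(20 - 4535) = sqrt(-4515) = I*sqrt(4515)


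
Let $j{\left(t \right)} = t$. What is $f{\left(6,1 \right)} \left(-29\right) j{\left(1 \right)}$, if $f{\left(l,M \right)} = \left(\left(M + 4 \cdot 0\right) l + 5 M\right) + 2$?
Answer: $-377$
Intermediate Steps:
$f{\left(l,M \right)} = 2 + 5 M + M l$ ($f{\left(l,M \right)} = \left(\left(M + 0\right) l + 5 M\right) + 2 = \left(M l + 5 M\right) + 2 = \left(5 M + M l\right) + 2 = 2 + 5 M + M l$)
$f{\left(6,1 \right)} \left(-29\right) j{\left(1 \right)} = \left(2 + 5 \cdot 1 + 1 \cdot 6\right) \left(-29\right) 1 = \left(2 + 5 + 6\right) \left(-29\right) 1 = 13 \left(-29\right) 1 = \left(-377\right) 1 = -377$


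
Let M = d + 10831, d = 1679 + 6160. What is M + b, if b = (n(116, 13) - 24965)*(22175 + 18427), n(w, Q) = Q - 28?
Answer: -1014219290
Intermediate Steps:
n(w, Q) = -28 + Q
b = -1014237960 (b = ((-28 + 13) - 24965)*(22175 + 18427) = (-15 - 24965)*40602 = -24980*40602 = -1014237960)
d = 7839
M = 18670 (M = 7839 + 10831 = 18670)
M + b = 18670 - 1014237960 = -1014219290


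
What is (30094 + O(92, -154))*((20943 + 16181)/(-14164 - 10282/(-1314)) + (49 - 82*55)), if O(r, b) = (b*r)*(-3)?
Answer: -3013862287420410/9300607 ≈ -3.2405e+8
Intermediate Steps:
O(r, b) = -3*b*r
(30094 + O(92, -154))*((20943 + 16181)/(-14164 - 10282/(-1314)) + (49 - 82*55)) = (30094 - 3*(-154)*92)*((20943 + 16181)/(-14164 - 10282/(-1314)) + (49 - 82*55)) = (30094 + 42504)*(37124/(-14164 - 10282*(-1/1314)) + (49 - 4510)) = 72598*(37124/(-14164 + 5141/657) - 4461) = 72598*(37124/(-9300607/657) - 4461) = 72598*(37124*(-657/9300607) - 4461) = 72598*(-24390468/9300607 - 4461) = 72598*(-41514398295/9300607) = -3013862287420410/9300607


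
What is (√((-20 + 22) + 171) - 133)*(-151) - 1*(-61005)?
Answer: 81088 - 151*√173 ≈ 79102.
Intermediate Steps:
(√((-20 + 22) + 171) - 133)*(-151) - 1*(-61005) = (√(2 + 171) - 133)*(-151) + 61005 = (√173 - 133)*(-151) + 61005 = (-133 + √173)*(-151) + 61005 = (20083 - 151*√173) + 61005 = 81088 - 151*√173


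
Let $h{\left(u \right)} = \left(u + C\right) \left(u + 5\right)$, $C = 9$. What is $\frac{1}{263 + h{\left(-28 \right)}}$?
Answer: $\frac{1}{700} \approx 0.0014286$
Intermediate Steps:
$h{\left(u \right)} = \left(5 + u\right) \left(9 + u\right)$ ($h{\left(u \right)} = \left(u + 9\right) \left(u + 5\right) = \left(9 + u\right) \left(5 + u\right) = \left(5 + u\right) \left(9 + u\right)$)
$\frac{1}{263 + h{\left(-28 \right)}} = \frac{1}{263 + \left(45 + \left(-28\right)^{2} + 14 \left(-28\right)\right)} = \frac{1}{263 + \left(45 + 784 - 392\right)} = \frac{1}{263 + 437} = \frac{1}{700}$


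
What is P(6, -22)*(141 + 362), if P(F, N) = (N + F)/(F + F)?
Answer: -2012/3 ≈ -670.67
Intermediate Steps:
P(F, N) = (F + N)/(2*F) (P(F, N) = (F + N)/((2*F)) = (F + N)*(1/(2*F)) = (F + N)/(2*F))
P(6, -22)*(141 + 362) = ((1/2)*(6 - 22)/6)*(141 + 362) = ((1/2)*(1/6)*(-16))*503 = -4/3*503 = -2012/3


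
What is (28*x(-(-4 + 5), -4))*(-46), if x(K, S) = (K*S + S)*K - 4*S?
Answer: -20608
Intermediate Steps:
x(K, S) = -4*S + K*(S + K*S) (x(K, S) = (S + K*S)*K - 4*S = K*(S + K*S) - 4*S = -4*S + K*(S + K*S))
(28*x(-(-4 + 5), -4))*(-46) = (28*(-4*(-4 - (-4 + 5) + (-(-4 + 5))²)))*(-46) = (28*(-4*(-4 - 1*1 + (-1*1)²)))*(-46) = (28*(-4*(-4 - 1 + (-1)²)))*(-46) = (28*(-4*(-4 - 1 + 1)))*(-46) = (28*(-4*(-4)))*(-46) = (28*16)*(-46) = 448*(-46) = -20608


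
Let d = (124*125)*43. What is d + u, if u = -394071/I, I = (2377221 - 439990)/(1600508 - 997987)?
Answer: 1053728408509/1937231 ≈ 5.4394e+5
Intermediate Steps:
I = 1937231/602521 ≈ 3.2152
u = -237436052991/1937231 (u = -394071/1937231/602521 = -394071*602521/1937231 = -237436052991/1937231 ≈ -1.2256e+5)
d = 666500 (d = 15500*43 = 666500)
d + u = 666500 - 237436052991/1937231 = 1053728408509/1937231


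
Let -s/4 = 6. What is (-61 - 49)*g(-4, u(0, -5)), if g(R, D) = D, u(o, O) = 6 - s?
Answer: -3300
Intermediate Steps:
s = -24 (s = -4*6 = -24)
u(o, O) = 30 (u(o, O) = 6 - 1*(-24) = 6 + 24 = 30)
(-61 - 49)*g(-4, u(0, -5)) = (-61 - 49)*30 = -110*30 = -3300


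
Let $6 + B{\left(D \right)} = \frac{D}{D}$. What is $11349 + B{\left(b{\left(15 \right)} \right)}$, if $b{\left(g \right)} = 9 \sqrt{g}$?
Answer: $11344$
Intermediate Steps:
$B{\left(D \right)} = -5$ ($B{\left(D \right)} = -6 + \frac{D}{D} = -6 + 1 = -5$)
$11349 + B{\left(b{\left(15 \right)} \right)} = 11349 - 5 = 11344$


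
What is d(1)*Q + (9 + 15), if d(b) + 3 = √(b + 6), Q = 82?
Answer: -222 + 82*√7 ≈ -5.0484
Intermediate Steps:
d(b) = -3 + √(6 + b) (d(b) = -3 + √(b + 6) = -3 + √(6 + b))
d(1)*Q + (9 + 15) = (-3 + √(6 + 1))*82 + (9 + 15) = (-3 + √7)*82 + 24 = (-246 + 82*√7) + 24 = -222 + 82*√7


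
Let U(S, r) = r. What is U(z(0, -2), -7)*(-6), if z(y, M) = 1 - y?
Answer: 42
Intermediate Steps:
U(z(0, -2), -7)*(-6) = -7*(-6) = 42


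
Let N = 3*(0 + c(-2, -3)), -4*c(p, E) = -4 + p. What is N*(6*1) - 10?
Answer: 17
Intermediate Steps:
c(p, E) = 1 - p/4 (c(p, E) = -(-4 + p)/4 = 1 - p/4)
N = 9/2 (N = 3*(0 + (1 - ¼*(-2))) = 3*(0 + (1 + ½)) = 3*(0 + 3/2) = 3*(3/2) = 9/2 ≈ 4.5000)
N*(6*1) - 10 = 9*(6*1)/2 - 10 = (9/2)*6 - 10 = 27 - 10 = 17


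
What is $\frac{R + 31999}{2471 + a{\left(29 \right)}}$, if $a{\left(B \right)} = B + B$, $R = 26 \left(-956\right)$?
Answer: $\frac{2381}{843} \approx 2.8244$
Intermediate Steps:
$R = -24856$
$a{\left(B \right)} = 2 B$
$\frac{R + 31999}{2471 + a{\left(29 \right)}} = \frac{-24856 + 31999}{2471 + 2 \cdot 29} = \frac{7143}{2471 + 58} = \frac{7143}{2529} = 7143 \cdot \frac{1}{2529} = \frac{2381}{843}$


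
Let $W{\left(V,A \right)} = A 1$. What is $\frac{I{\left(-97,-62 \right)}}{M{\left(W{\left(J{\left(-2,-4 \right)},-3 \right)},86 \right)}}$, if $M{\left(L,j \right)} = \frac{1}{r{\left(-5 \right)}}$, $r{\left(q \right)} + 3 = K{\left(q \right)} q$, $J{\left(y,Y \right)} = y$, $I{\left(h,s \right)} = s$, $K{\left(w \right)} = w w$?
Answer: $7936$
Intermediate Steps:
$K{\left(w \right)} = w^{2}$
$r{\left(q \right)} = -3 + q^{3}$ ($r{\left(q \right)} = -3 + q^{2} q = -3 + q^{3}$)
$W{\left(V,A \right)} = A$
$M{\left(L,j \right)} = - \frac{1}{128}$ ($M{\left(L,j \right)} = \frac{1}{-3 + \left(-5\right)^{3}} = \frac{1}{-3 - 125} = \frac{1}{-128} = - \frac{1}{128}$)
$\frac{I{\left(-97,-62 \right)}}{M{\left(W{\left(J{\left(-2,-4 \right)},-3 \right)},86 \right)}} = - \frac{62}{- \frac{1}{128}} = \left(-62\right) \left(-128\right) = 7936$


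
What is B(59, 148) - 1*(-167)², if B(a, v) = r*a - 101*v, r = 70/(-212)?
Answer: -4542787/106 ≈ -42857.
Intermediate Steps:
r = -35/106 (r = 70*(-1/212) = -35/106 ≈ -0.33019)
B(a, v) = -101*v - 35*a/106 (B(a, v) = -35*a/106 - 101*v = -101*v - 35*a/106)
B(59, 148) - 1*(-167)² = (-101*148 - 35/106*59) - 1*(-167)² = (-14948 - 2065/106) - 1*27889 = -1586553/106 - 27889 = -4542787/106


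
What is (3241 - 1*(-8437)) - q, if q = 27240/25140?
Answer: 4892628/419 ≈ 11677.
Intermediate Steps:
q = 454/419 (q = 27240*(1/25140) = 454/419 ≈ 1.0835)
(3241 - 1*(-8437)) - q = (3241 - 1*(-8437)) - 1*454/419 = (3241 + 8437) - 454/419 = 11678 - 454/419 = 4892628/419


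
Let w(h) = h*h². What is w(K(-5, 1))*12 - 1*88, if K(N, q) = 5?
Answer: 1412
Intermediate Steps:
w(h) = h³
w(K(-5, 1))*12 - 1*88 = 5³*12 - 1*88 = 125*12 - 88 = 1500 - 88 = 1412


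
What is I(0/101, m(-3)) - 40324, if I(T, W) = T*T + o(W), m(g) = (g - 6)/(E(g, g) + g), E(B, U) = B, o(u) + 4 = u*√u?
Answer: -40328 + 3*√6/4 ≈ -40326.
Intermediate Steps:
o(u) = -4 + u^(3/2) (o(u) = -4 + u*√u = -4 + u^(3/2))
m(g) = (-6 + g)/(2*g) (m(g) = (g - 6)/(g + g) = (-6 + g)/((2*g)) = (-6 + g)*(1/(2*g)) = (-6 + g)/(2*g))
I(T, W) = -4 + T² + W^(3/2) (I(T, W) = T*T + (-4 + W^(3/2)) = T² + (-4 + W^(3/2)) = -4 + T² + W^(3/2))
I(0/101, m(-3)) - 40324 = (-4 + (0/101)² + ((½)*(-6 - 3)/(-3))^(3/2)) - 40324 = (-4 + (0*(1/101))² + ((½)*(-⅓)*(-9))^(3/2)) - 40324 = (-4 + 0² + (3/2)^(3/2)) - 40324 = (-4 + 0 + 3*√6/4) - 40324 = (-4 + 3*√6/4) - 40324 = -40328 + 3*√6/4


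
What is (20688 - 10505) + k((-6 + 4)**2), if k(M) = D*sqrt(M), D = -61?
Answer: 10061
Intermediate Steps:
k(M) = -61*sqrt(M)
(20688 - 10505) + k((-6 + 4)**2) = (20688 - 10505) - 61*sqrt((-6 + 4)**2) = 10183 - 61*sqrt((-2)**2) = 10183 - 61*sqrt(4) = 10183 - 61*2 = 10183 - 122 = 10061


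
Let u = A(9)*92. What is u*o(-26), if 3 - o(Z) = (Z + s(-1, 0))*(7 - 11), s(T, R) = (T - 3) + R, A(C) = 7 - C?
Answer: 21528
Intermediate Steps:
s(T, R) = -3 + R + T (s(T, R) = (-3 + T) + R = -3 + R + T)
o(Z) = -13 + 4*Z (o(Z) = 3 - (Z + (-3 + 0 - 1))*(7 - 11) = 3 - (Z - 4)*(-4) = 3 - (-4 + Z)*(-4) = 3 - (16 - 4*Z) = 3 + (-16 + 4*Z) = -13 + 4*Z)
u = -184 (u = (7 - 1*9)*92 = (7 - 9)*92 = -2*92 = -184)
u*o(-26) = -184*(-13 + 4*(-26)) = -184*(-13 - 104) = -184*(-117) = 21528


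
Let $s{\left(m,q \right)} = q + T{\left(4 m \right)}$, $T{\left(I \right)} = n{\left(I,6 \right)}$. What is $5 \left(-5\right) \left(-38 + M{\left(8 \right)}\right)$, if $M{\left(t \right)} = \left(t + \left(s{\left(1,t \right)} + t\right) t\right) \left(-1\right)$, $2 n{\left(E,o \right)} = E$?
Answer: $4750$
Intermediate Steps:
$n{\left(E,o \right)} = \frac{E}{2}$
$T{\left(I \right)} = \frac{I}{2}$
$s{\left(m,q \right)} = q + 2 m$ ($s{\left(m,q \right)} = q + \frac{4 m}{2} = q + 2 m$)
$M{\left(t \right)} = - t - t \left(2 + 2 t\right)$ ($M{\left(t \right)} = \left(t + \left(\left(t + 2 \cdot 1\right) + t\right) t\right) \left(-1\right) = \left(t + \left(\left(t + 2\right) + t\right) t\right) \left(-1\right) = \left(t + \left(\left(2 + t\right) + t\right) t\right) \left(-1\right) = \left(t + \left(2 + 2 t\right) t\right) \left(-1\right) = \left(t + t \left(2 + 2 t\right)\right) \left(-1\right) = - t - t \left(2 + 2 t\right)$)
$5 \left(-5\right) \left(-38 + M{\left(8 \right)}\right) = 5 \left(-5\right) \left(-38 - 8 \left(3 + 2 \cdot 8\right)\right) = - 25 \left(-38 - 8 \left(3 + 16\right)\right) = - 25 \left(-38 - 8 \cdot 19\right) = - 25 \left(-38 - 152\right) = \left(-25\right) \left(-190\right) = 4750$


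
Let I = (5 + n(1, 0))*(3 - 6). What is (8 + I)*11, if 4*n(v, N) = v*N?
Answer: -77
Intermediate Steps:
n(v, N) = N*v/4 (n(v, N) = (v*N)/4 = (N*v)/4 = N*v/4)
I = -15 (I = (5 + (1/4)*0*1)*(3 - 6) = (5 + 0)*(-3) = 5*(-3) = -15)
(8 + I)*11 = (8 - 15)*11 = -7*11 = -77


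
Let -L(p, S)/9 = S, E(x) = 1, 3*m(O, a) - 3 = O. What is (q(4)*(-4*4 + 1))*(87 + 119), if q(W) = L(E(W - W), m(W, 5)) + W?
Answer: 52530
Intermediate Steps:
m(O, a) = 1 + O/3
L(p, S) = -9*S
q(W) = -9 - 2*W (q(W) = -9*(1 + W/3) + W = (-9 - 3*W) + W = -9 - 2*W)
(q(4)*(-4*4 + 1))*(87 + 119) = ((-9 - 2*4)*(-4*4 + 1))*(87 + 119) = ((-9 - 8)*(-16 + 1))*206 = -17*(-15)*206 = 255*206 = 52530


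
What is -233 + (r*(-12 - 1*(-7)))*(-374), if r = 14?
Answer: 25947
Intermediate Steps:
-233 + (r*(-12 - 1*(-7)))*(-374) = -233 + (14*(-12 - 1*(-7)))*(-374) = -233 + (14*(-12 + 7))*(-374) = -233 + (14*(-5))*(-374) = -233 - 70*(-374) = -233 + 26180 = 25947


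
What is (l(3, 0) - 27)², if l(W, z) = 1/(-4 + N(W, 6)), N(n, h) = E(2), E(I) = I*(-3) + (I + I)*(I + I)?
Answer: 25921/36 ≈ 720.03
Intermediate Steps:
E(I) = -3*I + 4*I² (E(I) = -3*I + (2*I)*(2*I) = -3*I + 4*I²)
N(n, h) = 10 (N(n, h) = 2*(-3 + 4*2) = 2*(-3 + 8) = 2*5 = 10)
l(W, z) = ⅙ (l(W, z) = 1/(-4 + 10) = 1/6 = ⅙)
(l(3, 0) - 27)² = (⅙ - 27)² = (-161/6)² = 25921/36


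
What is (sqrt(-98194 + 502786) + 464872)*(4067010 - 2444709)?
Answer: 754162310472 + 6489204*sqrt(25287) ≈ 7.5519e+11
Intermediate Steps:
(sqrt(-98194 + 502786) + 464872)*(4067010 - 2444709) = (sqrt(404592) + 464872)*1622301 = (4*sqrt(25287) + 464872)*1622301 = (464872 + 4*sqrt(25287))*1622301 = 754162310472 + 6489204*sqrt(25287)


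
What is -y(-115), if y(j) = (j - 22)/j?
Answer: -137/115 ≈ -1.1913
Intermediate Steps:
y(j) = (-22 + j)/j
-y(-115) = -(-22 - 115)/(-115) = -(-1)*(-137)/115 = -1*137/115 = -137/115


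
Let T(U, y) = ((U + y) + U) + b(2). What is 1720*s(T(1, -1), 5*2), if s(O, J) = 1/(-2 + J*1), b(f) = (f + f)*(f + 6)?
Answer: 215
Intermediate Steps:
b(f) = 2*f*(6 + f) (b(f) = (2*f)*(6 + f) = 2*f*(6 + f))
T(U, y) = 32 + y + 2*U (T(U, y) = ((U + y) + U) + 2*2*(6 + 2) = (y + 2*U) + 2*2*8 = (y + 2*U) + 32 = 32 + y + 2*U)
s(O, J) = 1/(-2 + J)
1720*s(T(1, -1), 5*2) = 1720/(-2 + 5*2) = 1720/(-2 + 10) = 1720/8 = 1720*(1/8) = 215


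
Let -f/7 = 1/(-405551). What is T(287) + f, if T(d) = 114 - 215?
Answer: -40960644/405551 ≈ -101.00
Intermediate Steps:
T(d) = -101
f = 7/405551 (f = -7/(-405551) = -7*(-1/405551) = 7/405551 ≈ 1.7260e-5)
T(287) + f = -101 + 7/405551 = -40960644/405551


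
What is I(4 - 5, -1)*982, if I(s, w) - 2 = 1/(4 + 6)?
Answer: 10311/5 ≈ 2062.2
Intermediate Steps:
I(s, w) = 21/10 (I(s, w) = 2 + 1/(4 + 6) = 2 + 1/10 = 2 + ⅒ = 21/10)
I(4 - 5, -1)*982 = (21/10)*982 = 10311/5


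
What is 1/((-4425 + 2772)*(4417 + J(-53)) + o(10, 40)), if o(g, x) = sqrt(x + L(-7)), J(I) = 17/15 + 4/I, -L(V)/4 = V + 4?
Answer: -128214165335/936354414669117159 - 70225*sqrt(13)/1872708829338234318 ≈ -1.3693e-7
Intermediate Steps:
L(V) = -16 - 4*V (L(V) = -4*(V + 4) = -4*(4 + V) = -16 - 4*V)
J(I) = 17/15 + 4/I (J(I) = 17*(1/15) + 4/I = 17/15 + 4/I)
o(g, x) = sqrt(12 + x) (o(g, x) = sqrt(x + (-16 - 4*(-7))) = sqrt(x + (-16 + 28)) = sqrt(x + 12) = sqrt(12 + x))
1/((-4425 + 2772)*(4417 + J(-53)) + o(10, 40)) = 1/((-4425 + 2772)*(4417 + (17/15 + 4/(-53))) + sqrt(12 + 40)) = 1/(-1653*(4417 + (17/15 + 4*(-1/53))) + sqrt(52)) = 1/(-1653*(4417 + (17/15 - 4/53)) + 2*sqrt(13)) = 1/(-1653*(4417 + 841/795) + 2*sqrt(13)) = 1/(-1653*3512356/795 + 2*sqrt(13)) = 1/(-1935308156/265 + 2*sqrt(13))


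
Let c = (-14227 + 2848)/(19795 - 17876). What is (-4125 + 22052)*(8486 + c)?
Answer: 291730642385/1919 ≈ 1.5202e+8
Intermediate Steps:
c = -11379/1919 ≈ -5.9296
(-4125 + 22052)*(8486 + c) = (-4125 + 22052)*(8486 - 11379/1919) = 17927*(16273255/1919) = 291730642385/1919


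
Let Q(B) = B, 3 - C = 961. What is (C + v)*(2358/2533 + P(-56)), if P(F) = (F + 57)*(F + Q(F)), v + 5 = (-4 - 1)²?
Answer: 263895044/2533 ≈ 1.0418e+5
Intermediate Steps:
C = -958 (C = 3 - 1*961 = 3 - 961 = -958)
v = 20 (v = -5 + (-4 - 1)² = -5 + (-5)² = -5 + 25 = 20)
P(F) = 2*F*(57 + F) (P(F) = (F + 57)*(F + F) = (57 + F)*(2*F) = 2*F*(57 + F))
(C + v)*(2358/2533 + P(-56)) = (-958 + 20)*(2358/2533 + 2*(-56)*(57 - 56)) = -938*(2358*(1/2533) + 2*(-56)*1) = -938*(2358/2533 - 112) = -938*(-281338/2533) = 263895044/2533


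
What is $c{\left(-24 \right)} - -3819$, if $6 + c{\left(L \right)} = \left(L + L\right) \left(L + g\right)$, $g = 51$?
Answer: $2517$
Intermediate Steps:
$c{\left(L \right)} = -6 + 2 L \left(51 + L\right)$ ($c{\left(L \right)} = -6 + \left(L + L\right) \left(L + 51\right) = -6 + 2 L \left(51 + L\right)$)
$c{\left(-24 \right)} - -3819 = \left(-6 + 2 \left(-24\right)^{2} + 102 \left(-24\right)\right) - -3819 = \left(-6 + 2 \cdot 576 - 2448\right) + 3819 = \left(-6 + 1152 - 2448\right) + 3819 = -1302 + 3819 = 2517$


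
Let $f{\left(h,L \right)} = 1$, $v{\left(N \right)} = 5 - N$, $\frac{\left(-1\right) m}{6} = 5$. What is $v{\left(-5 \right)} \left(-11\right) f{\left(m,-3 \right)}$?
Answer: $-110$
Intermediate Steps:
$m = -30$ ($m = \left(-6\right) 5 = -30$)
$v{\left(-5 \right)} \left(-11\right) f{\left(m,-3 \right)} = \left(5 - -5\right) \left(-11\right) 1 = \left(5 + 5\right) \left(-11\right) 1 = 10 \left(-11\right) 1 = \left(-110\right) 1 = -110$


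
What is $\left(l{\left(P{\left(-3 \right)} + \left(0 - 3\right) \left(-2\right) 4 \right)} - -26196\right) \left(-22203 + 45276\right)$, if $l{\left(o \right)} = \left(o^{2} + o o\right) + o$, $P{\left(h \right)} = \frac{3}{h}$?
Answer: $629362221$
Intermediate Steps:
$l{\left(o \right)} = o + 2 o^{2}$ ($l{\left(o \right)} = \left(o^{2} + o^{2}\right) + o = 2 o^{2} + o = o + 2 o^{2}$)
$\left(l{\left(P{\left(-3 \right)} + \left(0 - 3\right) \left(-2\right) 4 \right)} - -26196\right) \left(-22203 + 45276\right) = \left(\left(\frac{3}{-3} + \left(0 - 3\right) \left(-2\right) 4\right) \left(1 + 2 \left(\frac{3}{-3} + \left(0 - 3\right) \left(-2\right) 4\right)\right) - -26196\right) \left(-22203 + 45276\right) = \left(\left(3 \left(- \frac{1}{3}\right) + \left(-3\right) \left(-2\right) 4\right) \left(1 + 2 \left(3 \left(- \frac{1}{3}\right) + \left(-3\right) \left(-2\right) 4\right)\right) + 26196\right) 23073 = \left(\left(-1 + 6 \cdot 4\right) \left(1 + 2 \left(-1 + 6 \cdot 4\right)\right) + 26196\right) 23073 = \left(\left(-1 + 24\right) \left(1 + 2 \left(-1 + 24\right)\right) + 26196\right) 23073 = \left(23 \left(1 + 2 \cdot 23\right) + 26196\right) 23073 = \left(23 \left(1 + 46\right) + 26196\right) 23073 = \left(23 \cdot 47 + 26196\right) 23073 = \left(1081 + 26196\right) 23073 = 27277 \cdot 23073 = 629362221$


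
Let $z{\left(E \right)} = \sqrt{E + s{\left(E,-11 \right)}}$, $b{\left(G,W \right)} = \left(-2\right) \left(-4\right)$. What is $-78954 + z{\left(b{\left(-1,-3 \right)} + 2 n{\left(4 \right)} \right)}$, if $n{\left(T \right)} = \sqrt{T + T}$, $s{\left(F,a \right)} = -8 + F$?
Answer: $-78954 + 2 \sqrt{2 + 2 \sqrt{2}} \approx -78950.0$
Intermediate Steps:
$b{\left(G,W \right)} = 8$
$n{\left(T \right)} = \sqrt{2} \sqrt{T}$ ($n{\left(T \right)} = \sqrt{2 T} = \sqrt{2} \sqrt{T}$)
$z{\left(E \right)} = \sqrt{-8 + 2 E}$ ($z{\left(E \right)} = \sqrt{E + \left(-8 + E\right)} = \sqrt{-8 + 2 E}$)
$-78954 + z{\left(b{\left(-1,-3 \right)} + 2 n{\left(4 \right)} \right)} = -78954 + \sqrt{-8 + 2 \left(8 + 2 \sqrt{2} \sqrt{4}\right)} = -78954 + \sqrt{-8 + 2 \left(8 + 2 \sqrt{2} \cdot 2\right)} = -78954 + \sqrt{-8 + 2 \left(8 + 2 \cdot 2 \sqrt{2}\right)} = -78954 + \sqrt{-8 + 2 \left(8 + 4 \sqrt{2}\right)} = -78954 + \sqrt{-8 + \left(16 + 8 \sqrt{2}\right)} = -78954 + \sqrt{8 + 8 \sqrt{2}}$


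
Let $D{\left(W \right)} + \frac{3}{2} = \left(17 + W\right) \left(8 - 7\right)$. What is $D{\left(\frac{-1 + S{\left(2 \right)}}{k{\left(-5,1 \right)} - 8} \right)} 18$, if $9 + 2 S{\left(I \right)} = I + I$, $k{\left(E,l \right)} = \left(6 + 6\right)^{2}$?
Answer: $\frac{37881}{136} \approx 278.54$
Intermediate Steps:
$k{\left(E,l \right)} = 144$ ($k{\left(E,l \right)} = 12^{2} = 144$)
$S{\left(I \right)} = - \frac{9}{2} + I$ ($S{\left(I \right)} = - \frac{9}{2} + \frac{I + I}{2} = - \frac{9}{2} + \frac{2 I}{2} = - \frac{9}{2} + I$)
$D{\left(W \right)} = \frac{31}{2} + W$ ($D{\left(W \right)} = - \frac{3}{2} + \left(17 + W\right) \left(8 - 7\right) = - \frac{3}{2} + \left(17 + W\right) 1 = - \frac{3}{2} + \left(17 + W\right) = \frac{31}{2} + W$)
$D{\left(\frac{-1 + S{\left(2 \right)}}{k{\left(-5,1 \right)} - 8} \right)} 18 = \left(\frac{31}{2} + \frac{-1 + \left(- \frac{9}{2} + 2\right)}{144 - 8}\right) 18 = \left(\frac{31}{2} + \frac{-1 - \frac{5}{2}}{136}\right) 18 = \left(\frac{31}{2} - \frac{7}{272}\right) 18 = \frac{4209}{272} \cdot 18 = \frac{37881}{136}$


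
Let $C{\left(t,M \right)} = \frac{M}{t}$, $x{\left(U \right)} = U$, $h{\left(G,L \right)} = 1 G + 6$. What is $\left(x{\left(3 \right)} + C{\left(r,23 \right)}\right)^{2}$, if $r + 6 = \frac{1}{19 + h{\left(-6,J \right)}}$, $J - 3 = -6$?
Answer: $\frac{9604}{12769} \approx 0.75213$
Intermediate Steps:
$J = -3$ ($J = 3 - 6 = -3$)
$h{\left(G,L \right)} = 6 + G$ ($h{\left(G,L \right)} = G + 6 = 6 + G$)
$r = - \frac{113}{19}$ ($r = -6 + \frac{1}{19 + \left(6 - 6\right)} = -6 + \frac{1}{19 + 0} = -6 + \frac{1}{19} = - \frac{113}{19} \approx -5.9474$)
$\left(x{\left(3 \right)} + C{\left(r,23 \right)}\right)^{2} = \left(3 + \frac{23}{- \frac{113}{19}}\right)^{2} = \left(3 + 23 \left(- \frac{19}{113}\right)\right)^{2} = \left(3 - \frac{437}{113}\right)^{2} = \left(- \frac{98}{113}\right)^{2} = \frac{9604}{12769}$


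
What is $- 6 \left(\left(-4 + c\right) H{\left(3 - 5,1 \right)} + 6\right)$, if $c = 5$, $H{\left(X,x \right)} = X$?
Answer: $-24$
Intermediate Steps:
$- 6 \left(\left(-4 + c\right) H{\left(3 - 5,1 \right)} + 6\right) = - 6 \left(\left(-4 + 5\right) \left(3 - 5\right) + 6\right) = - 6 \left(1 \left(-2\right) + 6\right) = - 6 \left(-2 + 6\right) = \left(-6\right) 4 = -24$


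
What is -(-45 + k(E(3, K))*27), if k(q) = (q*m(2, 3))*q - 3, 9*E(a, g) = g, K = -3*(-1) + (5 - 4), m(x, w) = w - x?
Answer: 362/3 ≈ 120.67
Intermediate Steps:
K = 4 (K = 3 + 1 = 4)
E(a, g) = g/9
k(q) = -3 + q² (k(q) = (q*(3 - 1*2))*q - 3 = (q*(3 - 2))*q - 3 = (q*1)*q - 3 = q*q - 3 = q² - 3 = -3 + q²)
-(-45 + k(E(3, K))*27) = -(-45 + (-3 + ((⅑)*4)²)*27) = -(-45 + (-3 + (4/9)²)*27) = -(-45 + (-3 + 16/81)*27) = -(-45 - 227/81*27) = -(-45 - 227/3) = -1*(-362/3) = 362/3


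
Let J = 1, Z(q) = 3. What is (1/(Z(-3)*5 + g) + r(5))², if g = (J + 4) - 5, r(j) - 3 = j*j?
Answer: 177241/225 ≈ 787.74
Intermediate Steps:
r(j) = 3 + j² (r(j) = 3 + j*j = 3 + j²)
g = 0 (g = (1 + 4) - 5 = 5 - 5 = 0)
(1/(Z(-3)*5 + g) + r(5))² = (1/(3*5 + 0) + (3 + 5²))² = (1/(15 + 0) + (3 + 25))² = (1/15 + 28)² = (421/15)² = 177241/225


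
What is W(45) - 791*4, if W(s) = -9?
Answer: -3173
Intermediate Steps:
W(45) - 791*4 = -9 - 791*4 = -9 - 1*3164 = -9 - 3164 = -3173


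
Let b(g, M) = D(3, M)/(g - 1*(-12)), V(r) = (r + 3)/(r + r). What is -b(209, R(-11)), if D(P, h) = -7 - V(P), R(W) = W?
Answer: 8/221 ≈ 0.036199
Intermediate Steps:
V(r) = (3 + r)/(2*r) (V(r) = (3 + r)/((2*r)) = (3 + r)*(1/(2*r)) = (3 + r)/(2*r))
D(P, h) = -7 - (3 + P)/(2*P)
b(g, M) = -8/(12 + g) (b(g, M) = ((3/2)*(-1 - 5*3)/3)/(g - 1*(-12)) = ((3/2)*(1/3)*(-1 - 15))/(g + 12) = ((3/2)*(1/3)*(-16))/(12 + g) = -8/(12 + g))
-b(209, R(-11)) = -(-8)/(12 + 209) = -(-8)/221 = -1*(-8/221) = 8/221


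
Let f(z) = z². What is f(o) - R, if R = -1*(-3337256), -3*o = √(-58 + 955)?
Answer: -10011469/3 ≈ -3.3372e+6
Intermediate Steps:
o = -√897/3 (o = -√(-58 + 955)/3 = -√897/3 ≈ -9.9833)
R = 3337256
f(o) - R = (-√897/3)² - 1*3337256 = 299/3 - 3337256 = -10011469/3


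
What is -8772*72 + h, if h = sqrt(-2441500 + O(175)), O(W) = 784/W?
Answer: -631584 + 18*I*sqrt(188387)/5 ≈ -6.3158e+5 + 1562.5*I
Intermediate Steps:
h = 18*I*sqrt(188387)/5 (h = sqrt(-2441500 + 784/175) = sqrt(-2441500 + 784*(1/175)) = sqrt(-2441500 + 112/25) = sqrt(-61037388/25) = 18*I*sqrt(188387)/5 ≈ 1562.5*I)
-8772*72 + h = -8772*72 + 18*I*sqrt(188387)/5 = -631584 + 18*I*sqrt(188387)/5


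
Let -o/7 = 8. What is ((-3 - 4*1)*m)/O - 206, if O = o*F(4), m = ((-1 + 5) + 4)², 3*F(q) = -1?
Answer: -230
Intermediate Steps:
F(q) = -⅓ (F(q) = (⅓)*(-1) = -⅓)
o = -56 (o = -7*8 = -56)
m = 64 (m = (4 + 4)² = 8² = 64)
O = 56/3 (O = -56*(-⅓) = 56/3 ≈ 18.667)
((-3 - 4*1)*m)/O - 206 = ((-3 - 4*1)*64)/(56/3) - 206 = ((-3 - 4)*64)*(3/56) - 206 = -7*64*(3/56) - 206 = -448*3/56 - 206 = -24 - 206 = -230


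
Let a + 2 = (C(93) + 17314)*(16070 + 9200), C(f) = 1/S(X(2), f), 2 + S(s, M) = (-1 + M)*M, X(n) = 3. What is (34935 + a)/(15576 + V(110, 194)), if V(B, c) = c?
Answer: 133674493224/4817735 ≈ 27746.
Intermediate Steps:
S(s, M) = -2 + M*(-1 + M) (S(s, M) = -2 + (-1 + M)*M = -2 + M*(-1 + M))
C(f) = 1/(-2 + f² - f)
a = 267327641163/611 (a = -2 + (1/(-2 + 93² - 1*93) + 17314)*(16070 + 9200) = -2 + (1/(-2 + 8649 - 93) + 17314)*25270 = -2 + (1/8554 + 17314)*25270 = -2 + (148103957/8554)*25270 = -2 + 267327642385/611 = 267327641163/611 ≈ 4.3752e+8)
(34935 + a)/(15576 + V(110, 194)) = (34935 + 267327641163/611)/(15576 + 194) = (267348986448/611)/15770 = (267348986448/611)*(1/15770) = 133674493224/4817735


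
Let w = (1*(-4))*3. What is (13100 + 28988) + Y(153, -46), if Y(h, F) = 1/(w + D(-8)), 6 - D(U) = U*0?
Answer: 252527/6 ≈ 42088.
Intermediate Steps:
D(U) = 6 (D(U) = 6 - U*0 = 6 - 1*0 = 6 + 0 = 6)
w = -12 (w = -4*3 = -12)
Y(h, F) = -⅙ (Y(h, F) = 1/(-12 + 6) = 1/(-6) = -⅙)
(13100 + 28988) + Y(153, -46) = (13100 + 28988) - ⅙ = 42088 - ⅙ = 252527/6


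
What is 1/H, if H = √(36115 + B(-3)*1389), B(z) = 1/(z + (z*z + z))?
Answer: √36578/36578 ≈ 0.0052287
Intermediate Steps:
B(z) = 1/(z² + 2*z) (B(z) = 1/(z + (z² + z)) = 1/(z + (z + z²)) = 1/(z² + 2*z))
H = √36578 (H = √(36115 + (1/((-3)*(2 - 3)))*1389) = √(36115 - ⅓/(-1)*1389) = √(36115 - ⅓*(-1)*1389) = √(36115 + (⅓)*1389) = √(36115 + 463) = √36578 ≈ 191.25)
1/H = 1/(√36578) = √36578/36578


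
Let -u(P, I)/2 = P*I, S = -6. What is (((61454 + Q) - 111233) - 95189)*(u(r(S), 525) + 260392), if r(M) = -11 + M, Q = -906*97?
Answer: -64788649700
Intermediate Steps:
Q = -87882
u(P, I) = -2*I*P (u(P, I) = -2*P*I = -2*I*P)
(((61454 + Q) - 111233) - 95189)*(u(r(S), 525) + 260392) = (((61454 - 87882) - 111233) - 95189)*(-2*525*(-11 - 6) + 260392) = ((-26428 - 111233) - 95189)*(-2*525*(-17) + 260392) = (-137661 - 95189)*(17850 + 260392) = -232850*278242 = -64788649700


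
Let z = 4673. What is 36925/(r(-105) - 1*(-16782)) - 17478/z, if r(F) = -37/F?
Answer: -12681000141/8234512931 ≈ -1.5400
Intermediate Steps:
36925/(r(-105) - 1*(-16782)) - 17478/z = 36925/(-37/(-105) - 1*(-16782)) - 17478/4673 = 36925/(-37*(-1/105) + 16782) - 17478*1/4673 = 36925/(37/105 + 16782) - 17478/4673 = 36925/(1762147/105) - 17478/4673 = 36925*(105/1762147) - 17478/4673 = 3877125/1762147 - 17478/4673 = -12681000141/8234512931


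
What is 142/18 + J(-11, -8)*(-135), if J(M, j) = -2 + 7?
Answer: -6004/9 ≈ -667.11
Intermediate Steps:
J(M, j) = 5
142/18 + J(-11, -8)*(-135) = 142/18 + 5*(-135) = 142*(1/18) - 675 = 71/9 - 675 = -6004/9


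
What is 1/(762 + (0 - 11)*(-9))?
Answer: 1/861 ≈ 0.0011614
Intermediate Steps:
1/(762 + (0 - 11)*(-9)) = 1/(762 - 11*(-9)) = 1/(762 + 99) = 1/861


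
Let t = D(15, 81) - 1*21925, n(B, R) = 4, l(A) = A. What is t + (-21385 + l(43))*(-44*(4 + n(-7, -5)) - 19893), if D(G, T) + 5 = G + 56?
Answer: 432046931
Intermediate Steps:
D(G, T) = 51 + G (D(G, T) = -5 + (G + 56) = -5 + (56 + G) = 51 + G)
t = -21859 (t = (51 + 15) - 1*21925 = 66 - 21925 = -21859)
t + (-21385 + l(43))*(-44*(4 + n(-7, -5)) - 19893) = -21859 + (-21385 + 43)*(-44*(4 + 4) - 19893) = -21859 - 21342*(-44*8 - 19893) = -21859 - 21342*(-352 - 19893) = -21859 - 21342*(-20245) = -21859 + 432068790 = 432046931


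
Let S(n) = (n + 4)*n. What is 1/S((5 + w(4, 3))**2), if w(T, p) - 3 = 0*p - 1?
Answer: 1/2597 ≈ 0.00038506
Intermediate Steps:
w(T, p) = 2 (w(T, p) = 3 + (0*p - 1) = 3 + (0 - 1) = 3 - 1 = 2)
S(n) = n*(4 + n) (S(n) = (4 + n)*n = n*(4 + n))
1/S((5 + w(4, 3))**2) = 1/((5 + 2)**2*(4 + (5 + 2)**2)) = 1/(7**2*(4 + 7**2)) = 1/(49*(4 + 49)) = 1/(49*53) = 1/2597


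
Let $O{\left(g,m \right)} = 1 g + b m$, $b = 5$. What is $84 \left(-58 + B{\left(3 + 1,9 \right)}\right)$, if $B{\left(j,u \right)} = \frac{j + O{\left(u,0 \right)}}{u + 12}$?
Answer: $-4820$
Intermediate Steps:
$O{\left(g,m \right)} = g + 5 m$ ($O{\left(g,m \right)} = 1 g + 5 m = g + 5 m$)
$B{\left(j,u \right)} = \frac{j + u}{12 + u}$ ($B{\left(j,u \right)} = \frac{j + \left(u + 5 \cdot 0\right)}{u + 12} = \frac{j + \left(u + 0\right)}{12 + u} = \frac{j + u}{12 + u}$)
$84 \left(-58 + B{\left(3 + 1,9 \right)}\right) = 84 \left(-58 + \frac{\left(3 + 1\right) + 9}{12 + 9}\right) = 84 \left(-58 + \frac{4 + 9}{21}\right) = 84 \left(-58 + \frac{1}{21} \cdot 13\right) = 84 \left(-58 + \frac{13}{21}\right) = 84 \left(- \frac{1205}{21}\right) = -4820$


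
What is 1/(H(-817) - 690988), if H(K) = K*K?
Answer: -1/23499 ≈ -4.2555e-5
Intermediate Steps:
H(K) = K**2
1/(H(-817) - 690988) = 1/((-817)**2 - 690988) = 1/(667489 - 690988) = 1/(-23499) = -1/23499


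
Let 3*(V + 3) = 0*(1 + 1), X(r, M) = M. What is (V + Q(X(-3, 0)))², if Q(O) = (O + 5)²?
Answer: 484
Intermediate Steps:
Q(O) = (5 + O)²
V = -3 (V = -3 + (0*(1 + 1))/3 = -3 + (0*2)/3 = -3 + (⅓)*0 = -3 + 0 = -3)
(V + Q(X(-3, 0)))² = (-3 + (5 + 0)²)² = (-3 + 5²)² = (-3 + 25)² = 22² = 484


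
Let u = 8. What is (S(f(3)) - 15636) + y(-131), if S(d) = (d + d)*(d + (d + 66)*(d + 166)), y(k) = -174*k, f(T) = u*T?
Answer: 829110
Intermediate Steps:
f(T) = 8*T
S(d) = 2*d*(d + (66 + d)*(166 + d)) (S(d) = (2*d)*(d + (66 + d)*(166 + d)) = 2*d*(d + (66 + d)*(166 + d)))
(S(f(3)) - 15636) + y(-131) = (2*(8*3)*(10956 + (8*3)² + 233*(8*3)) - 15636) - 174*(-131) = (2*24*(10956 + 24² + 233*24) - 15636) + 22794 = (2*24*(10956 + 576 + 5592) - 15636) + 22794 = (2*24*17124 - 15636) + 22794 = (821952 - 15636) + 22794 = 806316 + 22794 = 829110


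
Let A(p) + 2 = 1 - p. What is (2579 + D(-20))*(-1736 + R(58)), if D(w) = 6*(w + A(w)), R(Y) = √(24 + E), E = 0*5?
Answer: -4466728 + 5146*√6 ≈ -4.4541e+6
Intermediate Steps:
A(p) = -1 - p (A(p) = -2 + (1 - p) = -1 - p)
E = 0
R(Y) = 2*√6 (R(Y) = √(24 + 0) = √24 = 2*√6)
D(w) = -6 (D(w) = 6*(w + (-1 - w)) = 6*(-1) = -6)
(2579 + D(-20))*(-1736 + R(58)) = (2579 - 6)*(-1736 + 2*√6) = 2573*(-1736 + 2*√6) = -4466728 + 5146*√6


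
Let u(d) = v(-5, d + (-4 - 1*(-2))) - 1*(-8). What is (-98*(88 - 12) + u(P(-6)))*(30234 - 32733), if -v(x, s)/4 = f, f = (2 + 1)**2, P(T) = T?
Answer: 18682524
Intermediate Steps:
f = 9 (f = 3**2 = 9)
v(x, s) = -36 (v(x, s) = -4*9 = -36)
u(d) = -28 (u(d) = -36 - 1*(-8) = -36 + 8 = -28)
(-98*(88 - 12) + u(P(-6)))*(30234 - 32733) = (-98*(88 - 12) - 28)*(30234 - 32733) = (-98*76 - 28)*(-2499) = (-7448 - 28)*(-2499) = -7476*(-2499) = 18682524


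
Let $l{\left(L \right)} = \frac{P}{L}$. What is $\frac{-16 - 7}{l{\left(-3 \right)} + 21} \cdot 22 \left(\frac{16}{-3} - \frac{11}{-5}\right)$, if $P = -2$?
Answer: $\frac{23782}{325} \approx 73.175$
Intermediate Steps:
$l{\left(L \right)} = - \frac{2}{L}$
$\frac{-16 - 7}{l{\left(-3 \right)} + 21} \cdot 22 \left(\frac{16}{-3} - \frac{11}{-5}\right) = \frac{-16 - 7}{- \frac{2}{-3} + 21} \cdot 22 \left(\frac{16}{-3} - \frac{11}{-5}\right) = - \frac{23}{\left(-2\right) \left(- \frac{1}{3}\right) + 21} \cdot 22 \left(16 \left(- \frac{1}{3}\right) - - \frac{11}{5}\right) = - \frac{23}{\frac{2}{3} + 21} \cdot 22 \left(- \frac{16}{3} + \frac{11}{5}\right) = - \frac{23}{\frac{65}{3}} \cdot 22 \left(- \frac{47}{15}\right) = \left(-23\right) \frac{3}{65} \cdot 22 \left(- \frac{47}{15}\right) = \left(- \frac{69}{65}\right) 22 \left(- \frac{47}{15}\right) = \left(- \frac{1518}{65}\right) \left(- \frac{47}{15}\right) = \frac{23782}{325}$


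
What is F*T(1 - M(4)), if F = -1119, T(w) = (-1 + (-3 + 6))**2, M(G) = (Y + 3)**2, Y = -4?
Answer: -4476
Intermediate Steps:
M(G) = 1 (M(G) = (-4 + 3)**2 = (-1)**2 = 1)
T(w) = 4 (T(w) = (-1 + 3)**2 = 2**2 = 4)
F*T(1 - M(4)) = -1119*4 = -4476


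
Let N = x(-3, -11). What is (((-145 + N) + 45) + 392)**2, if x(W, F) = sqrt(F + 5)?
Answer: (292 + I*sqrt(6))**2 ≈ 85258.0 + 1431.0*I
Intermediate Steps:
x(W, F) = sqrt(5 + F)
N = I*sqrt(6) (N = sqrt(5 - 11) = sqrt(-6) = I*sqrt(6) ≈ 2.4495*I)
(((-145 + N) + 45) + 392)**2 = (((-145 + I*sqrt(6)) + 45) + 392)**2 = ((-100 + I*sqrt(6)) + 392)**2 = (292 + I*sqrt(6))**2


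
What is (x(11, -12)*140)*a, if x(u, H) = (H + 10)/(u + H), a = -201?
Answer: -56280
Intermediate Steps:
x(u, H) = (10 + H)/(H + u)
(x(11, -12)*140)*a = (((10 - 12)/(-12 + 11))*140)*(-201) = ((-2/(-1))*140)*(-201) = (-1*(-2)*140)*(-201) = (2*140)*(-201) = 280*(-201) = -56280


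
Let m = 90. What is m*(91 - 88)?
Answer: 270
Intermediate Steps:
m*(91 - 88) = 90*(91 - 88) = 90*3 = 270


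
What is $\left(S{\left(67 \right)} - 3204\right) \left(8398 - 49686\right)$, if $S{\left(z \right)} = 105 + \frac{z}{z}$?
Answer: $127910224$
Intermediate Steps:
$S{\left(z \right)} = 106$ ($S{\left(z \right)} = 105 + 1 = 106$)
$\left(S{\left(67 \right)} - 3204\right) \left(8398 - 49686\right) = \left(106 - 3204\right) \left(8398 - 49686\right) = \left(-3098\right) \left(-41288\right) = 127910224$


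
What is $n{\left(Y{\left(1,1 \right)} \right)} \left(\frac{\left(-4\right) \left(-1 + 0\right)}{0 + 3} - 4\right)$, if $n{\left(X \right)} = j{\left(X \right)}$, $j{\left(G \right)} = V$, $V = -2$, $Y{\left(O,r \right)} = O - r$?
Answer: $\frac{16}{3} \approx 5.3333$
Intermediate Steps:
$j{\left(G \right)} = -2$
$n{\left(X \right)} = -2$
$n{\left(Y{\left(1,1 \right)} \right)} \left(\frac{\left(-4\right) \left(-1 + 0\right)}{0 + 3} - 4\right) = - 2 \left(\frac{\left(-4\right) \left(-1 + 0\right)}{0 + 3} - 4\right) = - 2 \left(\frac{\left(-4\right) \left(-1\right)}{3} - 4\right) = - 2 \left(4 \cdot \frac{1}{3} - 4\right) = - 2 \left(\frac{4}{3} - 4\right) = \left(-2\right) \left(- \frac{8}{3}\right) = \frac{16}{3}$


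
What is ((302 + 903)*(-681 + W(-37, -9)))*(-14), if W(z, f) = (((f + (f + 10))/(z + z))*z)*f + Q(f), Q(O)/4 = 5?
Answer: 10543750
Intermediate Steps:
Q(O) = 20 (Q(O) = 4*5 = 20)
W(z, f) = 20 + f*(5 + f) (W(z, f) = (((f + (f + 10))/(z + z))*z)*f + 20 = (((f + (10 + f))/((2*z)))*z)*f + 20 = (((10 + 2*f)*(1/(2*z)))*z)*f + 20 = (((10 + 2*f)/(2*z))*z)*f + 20 = (5 + f)*f + 20 = f*(5 + f) + 20 = 20 + f*(5 + f))
((302 + 903)*(-681 + W(-37, -9)))*(-14) = ((302 + 903)*(-681 + (20 + (-9)² + 5*(-9))))*(-14) = (1205*(-681 + (20 + 81 - 45)))*(-14) = (1205*(-681 + 56))*(-14) = (1205*(-625))*(-14) = -753125*(-14) = 10543750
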